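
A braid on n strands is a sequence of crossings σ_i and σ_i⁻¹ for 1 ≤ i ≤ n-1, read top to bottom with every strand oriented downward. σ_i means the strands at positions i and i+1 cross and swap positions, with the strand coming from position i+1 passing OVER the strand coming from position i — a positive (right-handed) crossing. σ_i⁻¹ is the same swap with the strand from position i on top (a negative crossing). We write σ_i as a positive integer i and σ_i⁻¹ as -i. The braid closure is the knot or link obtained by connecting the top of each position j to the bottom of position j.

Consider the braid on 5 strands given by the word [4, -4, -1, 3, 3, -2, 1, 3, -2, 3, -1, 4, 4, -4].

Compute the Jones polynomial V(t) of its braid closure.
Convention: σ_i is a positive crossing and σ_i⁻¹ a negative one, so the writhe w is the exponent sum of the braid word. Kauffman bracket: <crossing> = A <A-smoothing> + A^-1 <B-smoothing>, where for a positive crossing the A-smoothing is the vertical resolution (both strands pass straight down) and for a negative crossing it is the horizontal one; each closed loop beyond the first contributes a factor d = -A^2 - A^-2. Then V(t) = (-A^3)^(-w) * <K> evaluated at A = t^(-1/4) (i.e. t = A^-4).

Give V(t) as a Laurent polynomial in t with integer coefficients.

The presented braid s4 s4^-1 s1^-1 s3 s3 s2^-1 s1 s3 s2^-1 s3 s1^-1 s4 s4 s4^-1 on 5 strands reduces by inverse Markov moves (closure unchanged at each step):
  Deconjugate: the word is γ·β·γ⁻¹ with γ = s4 s4^-1 (prefix) and γ⁻¹ = s4 s4^-1 (suffix); strip both.
  Destabilize: the word has the form β·s4 where s4 occurs only as the final letter (β ∈ B_4); drop it and the last strand → 4 strands.
Reduced to β = s1^-1 s3 s3 s2^-1 s1 s3 s2^-1 s3 s1^-1 on 4 strands, 9 crossings.
Compute on β:
Braid: s1^-1 s3 s3 s2^-1 s1 s3 s2^-1 s3 s1^-1 on 4 strands, 9 crossings.
Writhe w = (#positive) - (#negative) = 5 - 4 = 1.
Enumerate smoothing states for the bracket polynomial. There are 2^9 = 512 states.
Smooth each crossing (0=||, 1=⌣⌢); contribution A^(Σ sign_k(1-2s_k)) * d^(L-1).
Tabulate the states by total A-exponent and number of loops L (A-exp: L × count):
  A^9: L=4 ×1
  A^7: L=3 ×9
  A^5: L=2 ×29, L=4 ×7
  A^3: L=1 ×30, L=3 ×52, L=5 ×2
  A^1: L=2 ×83, L=4 ×43
  A^-1: L=1 ×11, L=3 ×93, L=5 ×22
  A^-3: L=2 ×19, L=4 ×58, L=6 ×7
  A^-5: L=3 ×15, L=5 ×20, L=7 ×1
  A^-7: L=4 ×6, L=6 ×3
  A^-9: L=5 ×1
Each group contributes A^e * Σ count * d^(L-1):
Powers of d = -A^2 - A^-2: d^2 = A^4 + 2 + A^-4; d^3 = -A^6 - 3*A^2 - 3*A^-2 - A^-6; d^4 = A^8 + 4*A^4 + 6 + 4*A^-4 + A^-8; d^5 = -A^10 - 5*A^6 - 10*A^2 - 10*A^-2 - 5*A^-6 - A^-10; d^6 = A^12 + 6*A^8 + 15*A^4 + 20 + 15*A^-4 + 6*A^-8 + A^-12.
  A^9 * (d^3) = -A^15 - 3*A^11 - 3*A^7 - A^3
  A^7 * (9*d^2) = 9*A^11 + 18*A^7 + 9*A^3
  A^5 * (29*d + 7*d^3) = -7*A^11 - 50*A^7 - 50*A^3 - 7*A^-1
  A^3 * (30 + 52*d^2 + 2*d^4) = 2*A^11 + 60*A^7 + 146*A^3 + 60*A^-1 + 2*A^-5
  A^1 * (83*d + 43*d^3) = -43*A^7 - 212*A^3 - 212*A^-1 - 43*A^-5
  A^-1 * (11 + 93*d^2 + 22*d^4) = 22*A^7 + 181*A^3 + 329*A^-1 + 181*A^-5 + 22*A^-9
  A^-3 * (19*d + 58*d^3 + 7*d^5) = -7*A^7 - 93*A^3 - 263*A^-1 - 263*A^-5 - 93*A^-9 - 7*A^-13
  A^-5 * (15*d^2 + 20*d^4 + d^6) = A^7 + 26*A^3 + 110*A^-1 + 170*A^-5 + 110*A^-9 + 26*A^-13 + A^-17
  A^-7 * (6*d^3 + 3*d^5) = -3*A^3 - 21*A^-1 - 48*A^-5 - 48*A^-9 - 21*A^-13 - 3*A^-17
  A^-9 * (d^4) = A^-1 + 4*A^-5 + 6*A^-9 + 4*A^-13 + A^-17
Summing the groups: <K> = -A^15 + A^11 - 2*A^7 + 3*A^3 - 3*A^-1 + 3*A^-5 - 3*A^-9 + 2*A^-13 - A^-17
Normalise by the writhe: (-A^3)^(-w) = (-A^3)^(-1) = -A^-3, so f(A) = -A^-3 * <K> = A^12 - A^8 + 2*A^4 - 3 + 3*A^-4 - 3*A^-8 + 3*A^-12 - 2*A^-16 + A^-20.
Substitute A = t^(-1/4), i.e. A^e → t^(-e/4): V(t) = t^5 - 2*t^4 + 3*t^3 - 3*t^2 + 3*t - 3 + 2*t^-1 - t^-2 + t^-3

Answer: t^5 - 2*t^4 + 3*t^3 - 3*t^2 + 3*t - 3 + 2*t^-1 - t^-2 + t^-3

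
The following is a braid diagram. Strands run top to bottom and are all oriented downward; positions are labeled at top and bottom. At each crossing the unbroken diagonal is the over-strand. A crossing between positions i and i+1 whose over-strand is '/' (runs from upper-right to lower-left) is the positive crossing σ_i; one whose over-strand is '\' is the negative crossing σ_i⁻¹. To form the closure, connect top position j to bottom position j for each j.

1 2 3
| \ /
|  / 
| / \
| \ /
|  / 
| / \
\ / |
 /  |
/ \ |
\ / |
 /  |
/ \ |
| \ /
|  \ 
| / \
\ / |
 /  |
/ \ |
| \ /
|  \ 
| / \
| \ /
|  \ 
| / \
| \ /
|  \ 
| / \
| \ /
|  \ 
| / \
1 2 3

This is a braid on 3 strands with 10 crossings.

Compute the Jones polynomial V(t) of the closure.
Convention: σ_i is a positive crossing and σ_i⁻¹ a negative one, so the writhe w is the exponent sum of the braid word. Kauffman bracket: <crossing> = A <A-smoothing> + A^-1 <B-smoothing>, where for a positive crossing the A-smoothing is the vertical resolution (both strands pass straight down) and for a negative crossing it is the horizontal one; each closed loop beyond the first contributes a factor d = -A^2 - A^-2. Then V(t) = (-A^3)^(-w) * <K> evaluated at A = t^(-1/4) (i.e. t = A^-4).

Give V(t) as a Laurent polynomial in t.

Reading the diagram top to bottom ('/'-over between positions i,i+1 = s_i, '\'-over = s_i^-1): braid word = s2 s2 s1 s1 s2^-1 s1 s2^-1 s2^-1 s2^-1 s2^-1.
The presented braid s2 s2 s1 s1 s2^-1 s1 s2^-1 s2^-1 s2^-1 s2^-1 on 3 strands reduces by inverse Markov moves (closure unchanged at each step):
  Deconjugate: the word is γ·β·γ⁻¹ with γ = s2 s2 (prefix) and γ⁻¹ = s2^-1 s2^-1 (suffix); strip both.
Reduced to β = s1 s1 s2^-1 s1 s2^-1 s2^-1 on 3 strands, 6 crossings.
Compute on β:
Braid: s1 s1 s2^-1 s1 s2^-1 s2^-1 on 3 strands, 6 crossings.
Writhe w = (#positive) - (#negative) = 3 - 3 = 0.
State-sum expansion of <K>. There are 2^6 = 64 states.
Each crossing splits two ways (0=vertical, 1=horizontal). The state's weight is A^(#A-smoothings - #B-smoothings) * d^(loops - 1).
Tabulate the states by total A-exponent and number of loops L (A-exp: L × count):
  A^6: L=4 ×1
  A^4: L=3 ×6
  A^2: L=2 ×14, L=4 ×1
  A^0: L=1 ×13, L=3 ×7
  A^-2: L=2 ×14, L=4 ×1
  A^-4: L=3 ×6
  A^-6: L=4 ×1
Each group contributes A^e * Σ count * d^(L-1):
Powers of d = -A^2 - A^-2: d^2 = A^4 + 2 + A^-4; d^3 = -A^6 - 3*A^2 - 3*A^-2 - A^-6.
  A^6 * (d^3) = -A^12 - 3*A^8 - 3*A^4 - 1
  A^4 * (6*d^2) = 6*A^8 + 12*A^4 + 6
  A^2 * (14*d + d^3) = -A^8 - 17*A^4 - 17 - A^-4
  A^0 * (13 + 7*d^2) = 7*A^4 + 27 + 7*A^-4
  A^-2 * (14*d + d^3) = -A^4 - 17 - 17*A^-4 - A^-8
  A^-4 * (6*d^2) = 6 + 12*A^-4 + 6*A^-8
  A^-6 * (d^3) = -1 - 3*A^-4 - 3*A^-8 - A^-12
Summing the groups: <K> = -A^12 + 2*A^8 - 2*A^4 + 3 - 2*A^-4 + 2*A^-8 - A^-12
Normalise by the writhe: (-A^3)^(-w) = (-A^3)^(0) = 1, so f(A) = 1 * <K> = -A^12 + 2*A^8 - 2*A^4 + 3 - 2*A^-4 + 2*A^-8 - A^-12.
Substitute A = t^(-1/4), i.e. A^e → t^(-e/4): V(t) = -t^3 + 2*t^2 - 2*t + 3 - 2*t^-1 + 2*t^-2 - t^-3

Answer: -t^3 + 2*t^2 - 2*t + 3 - 2*t^-1 + 2*t^-2 - t^-3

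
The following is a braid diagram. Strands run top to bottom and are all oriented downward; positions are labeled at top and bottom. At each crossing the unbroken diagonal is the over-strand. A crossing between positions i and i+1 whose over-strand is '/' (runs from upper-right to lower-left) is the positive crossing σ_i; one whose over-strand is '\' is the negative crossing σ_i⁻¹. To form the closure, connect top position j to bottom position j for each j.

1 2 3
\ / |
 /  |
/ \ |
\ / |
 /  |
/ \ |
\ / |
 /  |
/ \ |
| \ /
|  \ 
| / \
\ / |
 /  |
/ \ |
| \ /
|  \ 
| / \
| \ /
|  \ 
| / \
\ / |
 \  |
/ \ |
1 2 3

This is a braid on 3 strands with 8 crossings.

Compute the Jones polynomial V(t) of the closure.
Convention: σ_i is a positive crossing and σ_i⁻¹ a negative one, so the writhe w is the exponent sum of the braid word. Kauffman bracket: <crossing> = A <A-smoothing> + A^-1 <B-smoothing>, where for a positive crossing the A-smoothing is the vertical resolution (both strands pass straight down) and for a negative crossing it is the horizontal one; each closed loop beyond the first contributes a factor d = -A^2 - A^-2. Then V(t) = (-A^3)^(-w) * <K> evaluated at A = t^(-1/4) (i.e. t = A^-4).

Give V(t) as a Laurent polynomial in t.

-t^3 + 2*t^2 - 2*t + 3 - 2*t^-1 + 2*t^-2 - t^-3

Derivation:
Reading the diagram top to bottom ('/'-over between positions i,i+1 = s_i, '\'-over = s_i^-1): braid word = s1 s1 s1 s2^-1 s1 s2^-1 s2^-1 s1^-1.
The presented braid s1 s1 s1 s2^-1 s1 s2^-1 s2^-1 s1^-1 on 3 strands reduces by inverse Markov moves (closure unchanged at each step):
  Deconjugate: the word is γ·β·γ⁻¹ with γ = s1 (prefix) and γ⁻¹ = s1^-1 (suffix); strip both.
Reduced to β = s1 s1 s2^-1 s1 s2^-1 s2^-1 on 3 strands, 6 crossings.
Compute on β:
Braid: s1 s1 s2^-1 s1 s2^-1 s2^-1 on 3 strands, 6 crossings.
Writhe w = (#positive) - (#negative) = 3 - 3 = 0.
Enumerate smoothing states for the bracket polynomial. There are 2^6 = 64 states.
Smooth each crossing (0=||, 1=⌣⌢); contribution A^(Σ sign_k(1-2s_k)) * d^(L-1).
Tabulate the states by total A-exponent and number of loops L (A-exp: L × count):
  A^6: L=4 ×1
  A^4: L=3 ×6
  A^2: L=2 ×14, L=4 ×1
  A^0: L=1 ×13, L=3 ×7
  A^-2: L=2 ×14, L=4 ×1
  A^-4: L=3 ×6
  A^-6: L=4 ×1
Each group contributes A^e * Σ count * d^(L-1):
Powers of d = -A^2 - A^-2: d^2 = A^4 + 2 + A^-4; d^3 = -A^6 - 3*A^2 - 3*A^-2 - A^-6.
  A^6 * (d^3) = -A^12 - 3*A^8 - 3*A^4 - 1
  A^4 * (6*d^2) = 6*A^8 + 12*A^4 + 6
  A^2 * (14*d + d^3) = -A^8 - 17*A^4 - 17 - A^-4
  A^0 * (13 + 7*d^2) = 7*A^4 + 27 + 7*A^-4
  A^-2 * (14*d + d^3) = -A^4 - 17 - 17*A^-4 - A^-8
  A^-4 * (6*d^2) = 6 + 12*A^-4 + 6*A^-8
  A^-6 * (d^3) = -1 - 3*A^-4 - 3*A^-8 - A^-12
Summing the groups: <K> = -A^12 + 2*A^8 - 2*A^4 + 3 - 2*A^-4 + 2*A^-8 - A^-12
Normalise by the writhe: (-A^3)^(-w) = (-A^3)^(0) = 1, so f(A) = 1 * <K> = -A^12 + 2*A^8 - 2*A^4 + 3 - 2*A^-4 + 2*A^-8 - A^-12.
Substitute A = t^(-1/4), i.e. A^e → t^(-e/4): V(t) = -t^3 + 2*t^2 - 2*t + 3 - 2*t^-1 + 2*t^-2 - t^-3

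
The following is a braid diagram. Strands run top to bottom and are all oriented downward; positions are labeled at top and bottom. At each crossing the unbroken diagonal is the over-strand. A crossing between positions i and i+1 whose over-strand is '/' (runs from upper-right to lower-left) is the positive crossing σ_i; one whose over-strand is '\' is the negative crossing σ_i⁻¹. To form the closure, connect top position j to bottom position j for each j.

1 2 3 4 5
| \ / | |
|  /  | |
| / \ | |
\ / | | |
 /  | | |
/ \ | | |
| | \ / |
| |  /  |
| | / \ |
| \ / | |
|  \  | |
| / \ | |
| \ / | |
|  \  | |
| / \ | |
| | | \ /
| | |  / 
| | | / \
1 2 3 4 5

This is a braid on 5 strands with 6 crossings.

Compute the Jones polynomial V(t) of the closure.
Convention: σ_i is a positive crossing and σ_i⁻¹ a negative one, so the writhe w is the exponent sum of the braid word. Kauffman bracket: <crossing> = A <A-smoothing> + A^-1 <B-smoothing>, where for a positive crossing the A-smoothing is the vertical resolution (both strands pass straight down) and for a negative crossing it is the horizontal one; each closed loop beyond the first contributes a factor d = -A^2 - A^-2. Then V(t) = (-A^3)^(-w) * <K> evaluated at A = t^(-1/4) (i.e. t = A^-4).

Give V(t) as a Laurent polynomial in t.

Reading the diagram top to bottom ('/'-over between positions i,i+1 = s_i, '\'-over = s_i^-1): braid word = s2 s1 s3 s2^-1 s2^-1 s4.
The presented braid s2 s1 s3 s2^-1 s2^-1 s4 on 5 strands reduces by inverse Markov moves (closure unchanged at each step):
  Destabilize: the word has the form β·s4 where s4 occurs only as the final letter (β ∈ B_4); drop it and the last strand → 4 strands.
  Deconjugate: the word is γ·β·γ⁻¹ with γ = s2 (prefix) and γ⁻¹ = s2^-1 (suffix); strip both.
Reduced to β = s1 s3 s2^-1 on 4 strands, 3 crossings.
Compute on β:
Braid: s1 s3 s2^-1 on 4 strands, 3 crossings.
Writhe w = (#positive) - (#negative) = 2 - 1 = 1.
Enumerate smoothing states for the bracket polynomial. There are 2^3 = 8 states.
Each crossing splits two ways (0=vertical, 1=horizontal). The state's weight is A^(#A-smoothings - #B-smoothings) * d^(loops - 1).
  state 000: A-exp=+1, loops=4, term = A^1 * d^3
  state 001: A-exp=+3, loops=3, term = A^3 * d^2
  state 010: A-exp=-1, loops=3, term = A^-1 * d^2
  state 011: A-exp=+1, loops=2, term = A^1 * d^1
  state 100: A-exp=-1, loops=3, term = A^-1 * d^2
  state 101: A-exp=+1, loops=2, term = A^1 * d^1
  state 110: A-exp=-3, loops=2, term = A^-3 * d^1
  state 111: A-exp=-1, loops=1, term = A^-1 * d^0
Collect the terms by A-exponent (count of states per loop number):
Powers of d = -A^2 - A^-2: d^2 = A^4 + 2 + A^-4; d^3 = -A^6 - 3*A^2 - 3*A^-2 - A^-6.
  A^3 * (d^2) = A^7 + 2*A^3 + A^-1
  A^1 * (2*d + d^3) = -A^7 - 5*A^3 - 5*A^-1 - A^-5
  A^-1 * (1 + 2*d^2) = 2*A^3 + 5*A^-1 + 2*A^-5
  A^-3 * (d) = -A^-1 - A^-5
Summing the groups: <K> = -A^3
Normalise by the writhe: (-A^3)^(-w) = (-A^3)^(-1) = -A^-3, so f(A) = -A^-3 * <K> = 1.
Substitute A = t^(-1/4), i.e. A^e → t^(-e/4): V(t) = 1

Answer: 1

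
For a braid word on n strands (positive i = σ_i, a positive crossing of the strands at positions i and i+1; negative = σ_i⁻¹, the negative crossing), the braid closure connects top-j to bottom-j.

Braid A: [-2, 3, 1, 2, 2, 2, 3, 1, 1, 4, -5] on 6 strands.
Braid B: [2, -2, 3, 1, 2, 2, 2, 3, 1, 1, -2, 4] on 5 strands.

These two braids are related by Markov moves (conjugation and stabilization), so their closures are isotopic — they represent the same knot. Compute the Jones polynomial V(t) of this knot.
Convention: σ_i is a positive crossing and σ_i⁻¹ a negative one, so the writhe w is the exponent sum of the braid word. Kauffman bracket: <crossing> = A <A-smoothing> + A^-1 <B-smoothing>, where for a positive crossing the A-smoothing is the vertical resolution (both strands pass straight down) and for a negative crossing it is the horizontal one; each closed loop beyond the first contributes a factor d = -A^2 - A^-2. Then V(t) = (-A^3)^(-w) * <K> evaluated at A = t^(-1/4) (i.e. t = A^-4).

t^10 - 3*t^9 + 4*t^8 - 6*t^7 + 6*t^6 - 5*t^5 + 5*t^4 - 2*t^3 + t^2

Derivation:
Markov-equivalent braids have isotopic closures, hence identical knot invariants. Strip the Markov moves from each word to reach a common short braid β, then compute V(t) once on β.
Braid A: s2^-1 s3 s1 s2 s2 s2 s3 s1 s1 s4 s5^-1 on 6 strands reduces by inverse Markov moves (closure unchanged at each step):
  Destabilize: the word has the form β·s5^-1 where s5^-1 occurs only as the final letter (β ∈ B_5); drop it and the last strand → 5 strands.
  Destabilize: the word has the form β·s4 where s4 occurs only as the final letter (β ∈ B_4); drop it and the last strand → 4 strands.
Reduced to β = s2^-1 s3 s1 s2 s2 s2 s3 s1 s1 on 4 strands, 9 crossings.
Braid B: s2 s2^-1 s3 s1 s2 s2 s2 s3 s1 s1 s2^-1 s4 on 5 strands reduces by inverse Markov moves (closure unchanged at each step):
  Destabilize: the word has the form β·s4 where s4 occurs only as the final letter (β ∈ B_4); drop it and the last strand → 4 strands.
  Deconjugate: the word is γ·β·γ⁻¹ with γ = s2 (prefix) and γ⁻¹ = s2^-1 (suffix); strip both.
Reduced to β = s2^-1 s3 s1 s2 s2 s2 s3 s1 s1 on 4 strands, 9 crossings.
Both give the same β = s2^-1 s3 s1 s2 s2 s2 s3 s1 s1 on 4 strands, so one state sum suffices:
Braid: s2^-1 s3 s1 s2 s2 s2 s3 s1 s1 on 4 strands, 9 crossings.
Writhe w = (#positive) - (#negative) = 8 - 1 = 7.
Computing the Kauffman bracket via state sum. There are 2^9 = 512 states.
Smooth each crossing (0=||, 1=⌣⌢); contribution A^(Σ sign_k(1-2s_k)) * d^(L-1).
Tabulate the states by total A-exponent and number of loops L (A-exp: L × count):
  A^9: L=3 ×1
  A^7: L=2 ×5, L=4 ×4
  A^5: L=1 ×6, L=3 ×27, L=5 ×3
  A^3: L=2 ×57, L=4 ×26, L=6 ×1
  A^1: L=1 ×39, L=3 ×77, L=5 ×10
  A^-1: L=2 ×81, L=4 ×44, L=6 ×1
  A^-3: L=3 ×73, L=5 ×11
  A^-5: L=4 ×35, L=6 ×1
  A^-7: L=5 ×9
  A^-9: L=6 ×1
Each group contributes A^e * Σ count * d^(L-1):
Powers of d = -A^2 - A^-2: d^2 = A^4 + 2 + A^-4; d^3 = -A^6 - 3*A^2 - 3*A^-2 - A^-6; d^4 = A^8 + 4*A^4 + 6 + 4*A^-4 + A^-8; d^5 = -A^10 - 5*A^6 - 10*A^2 - 10*A^-2 - 5*A^-6 - A^-10.
  A^9 * (d^2) = A^13 + 2*A^9 + A^5
  A^7 * (5*d + 4*d^3) = -4*A^13 - 17*A^9 - 17*A^5 - 4*A
  A^5 * (6 + 27*d^2 + 3*d^4) = 3*A^13 + 39*A^9 + 78*A^5 + 39*A + 3*A^-3
  A^3 * (57*d + 26*d^3 + d^5) = -A^13 - 31*A^9 - 145*A^5 - 145*A - 31*A^-3 - A^-7
  A^1 * (39 + 77*d^2 + 10*d^4) = 10*A^9 + 117*A^5 + 253*A + 117*A^-3 + 10*A^-7
  A^-1 * (81*d + 44*d^3 + d^5) = -A^9 - 49*A^5 - 223*A - 223*A^-3 - 49*A^-7 - A^-11
  A^-3 * (73*d^2 + 11*d^4) = 11*A^5 + 117*A + 212*A^-3 + 117*A^-7 + 11*A^-11
  A^-5 * (35*d^3 + d^5) = -A^5 - 40*A - 115*A^-3 - 115*A^-7 - 40*A^-11 - A^-15
  A^-7 * (9*d^4) = 9*A + 36*A^-3 + 54*A^-7 + 36*A^-11 + 9*A^-15
  A^-9 * (d^5) = -A - 5*A^-3 - 10*A^-7 - 10*A^-11 - 5*A^-15 - A^-19
Summing the groups: <K> = -A^13 + 2*A^9 - 5*A^5 + 5*A - 6*A^-3 + 6*A^-7 - 4*A^-11 + 3*A^-15 - A^-19
Normalise by the writhe: (-A^3)^(-w) = (-A^3)^(-7) = -A^-21, so f(A) = -A^-21 * <K> = A^-8 - 2*A^-12 + 5*A^-16 - 5*A^-20 + 6*A^-24 - 6*A^-28 + 4*A^-32 - 3*A^-36 + A^-40.
Substitute A = t^(-1/4), i.e. A^e → t^(-e/4): V(t) = t^10 - 3*t^9 + 4*t^8 - 6*t^7 + 6*t^6 - 5*t^5 + 5*t^4 - 2*t^3 + t^2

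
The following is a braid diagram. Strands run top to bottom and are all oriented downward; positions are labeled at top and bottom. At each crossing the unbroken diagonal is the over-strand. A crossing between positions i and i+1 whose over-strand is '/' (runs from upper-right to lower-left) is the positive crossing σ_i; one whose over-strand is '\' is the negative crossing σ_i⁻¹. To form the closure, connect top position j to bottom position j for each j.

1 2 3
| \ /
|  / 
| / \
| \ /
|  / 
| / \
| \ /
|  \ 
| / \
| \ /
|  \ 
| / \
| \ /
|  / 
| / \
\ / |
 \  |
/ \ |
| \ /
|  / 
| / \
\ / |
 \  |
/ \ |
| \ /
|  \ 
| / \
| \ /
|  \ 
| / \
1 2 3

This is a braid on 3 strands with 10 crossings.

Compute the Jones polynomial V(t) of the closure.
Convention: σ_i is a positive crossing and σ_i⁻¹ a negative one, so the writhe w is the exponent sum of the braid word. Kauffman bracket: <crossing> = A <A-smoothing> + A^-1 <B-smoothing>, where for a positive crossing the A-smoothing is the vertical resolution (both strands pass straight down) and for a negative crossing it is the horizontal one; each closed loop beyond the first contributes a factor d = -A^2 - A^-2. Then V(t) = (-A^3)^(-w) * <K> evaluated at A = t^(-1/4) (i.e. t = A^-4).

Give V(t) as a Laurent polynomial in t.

Reading the diagram top to bottom ('/'-over between positions i,i+1 = s_i, '\'-over = s_i^-1): braid word = s2 s2 s2^-1 s2^-1 s2 s1^-1 s2 s1^-1 s2^-1 s2^-1.
The presented braid s2 s2 s2^-1 s2^-1 s2 s1^-1 s2 s1^-1 s2^-1 s2^-1 on 3 strands reduces by inverse Markov moves (closure unchanged at each step):
  Deconjugate: the word is γ·β·γ⁻¹ with γ = s2 s2 (prefix) and γ⁻¹ = s2^-1 s2^-1 (suffix); strip both.
Reduced to β = s2^-1 s2^-1 s2 s1^-1 s2 s1^-1 on 3 strands, 6 crossings.
Compute on β:
First cancel adjacent σ_i σ_i⁻¹ pairs (Reidemeister II — same braid, same closure): s2^-1 s2^-1 s2 s1^-1 s2 s1^-1 → s2^-1 s1^-1 s2 s1^-1.
Braid: s2^-1 s1^-1 s2 s1^-1 on 3 strands, 4 crossings.
Writhe w = (#positive) - (#negative) = 1 - 3 = -2.
State-sum expansion of <K>. There are 2^4 = 16 states.
Smooth each crossing (0=||, 1=⌣⌢); contribution A^(Σ sign_k(1-2s_k)) * d^(L-1).
  state 0000: A-exp=-2, loops=3, term = A^-2 * d^2
  state 0001: A-exp=+0, loops=2, term = A^0 * d^1
  state 0010: A-exp=-4, loops=2, term = A^-4 * d^1
  state 0011: A-exp=-2, loops=1, term = A^-2 * d^0
  state 0100: A-exp=+0, loops=2, term = A^0 * d^1
  state 0101: A-exp=+2, loops=3, term = A^2 * d^2
  state 0110: A-exp=-2, loops=1, term = A^-2 * d^0
  state 0111: A-exp=+0, loops=2, term = A^0 * d^1
  state 1000: A-exp=+0, loops=2, term = A^0 * d^1
  state 1001: A-exp=+2, loops=1, term = A^2 * d^0
  state 1010: A-exp=-2, loops=3, term = A^-2 * d^2
  state 1011: A-exp=+0, loops=2, term = A^0 * d^1
  state 1100: A-exp=+2, loops=1, term = A^2 * d^0
  state 1101: A-exp=+4, loops=2, term = A^4 * d^1
  state 1110: A-exp=+0, loops=2, term = A^0 * d^1
  state 1111: A-exp=+2, loops=1, term = A^2 * d^0
Collect the terms by A-exponent (count of states per loop number):
Powers of d = -A^2 - A^-2: d^2 = A^4 + 2 + A^-4.
  A^4 * (d) = -A^6 - A^2
  A^2 * (3 + d^2) = A^6 + 5*A^2 + A^-2
  A^0 * (6*d) = -6*A^2 - 6*A^-2
  A^-2 * (2 + 2*d^2) = 2*A^2 + 6*A^-2 + 2*A^-6
  A^-4 * (d) = -A^-2 - A^-6
Summing the groups: <K> = A^-6
Normalise by the writhe: (-A^3)^(-w) = (-A^3)^(2) = A^6, so f(A) = A^6 * <K> = 1.
Substitute A = t^(-1/4), i.e. A^e → t^(-e/4): V(t) = 1

Answer: 1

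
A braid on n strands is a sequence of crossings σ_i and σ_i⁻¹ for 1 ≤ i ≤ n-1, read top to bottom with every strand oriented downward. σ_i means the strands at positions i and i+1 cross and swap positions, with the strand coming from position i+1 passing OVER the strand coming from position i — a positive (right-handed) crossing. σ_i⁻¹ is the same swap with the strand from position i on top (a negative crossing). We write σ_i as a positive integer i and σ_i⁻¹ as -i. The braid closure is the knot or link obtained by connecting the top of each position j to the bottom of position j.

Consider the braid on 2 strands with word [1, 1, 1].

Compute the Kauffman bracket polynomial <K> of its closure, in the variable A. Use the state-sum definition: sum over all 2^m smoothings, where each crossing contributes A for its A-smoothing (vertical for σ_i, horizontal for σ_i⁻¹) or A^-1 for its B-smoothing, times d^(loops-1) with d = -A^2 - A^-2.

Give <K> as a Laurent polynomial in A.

Braid: s1 s1 s1 on 2 strands, 3 crossings.
Writhe w = (#positive) - (#negative) = 3 - 0 = 3.
State-sum expansion of <K>. There are 2^3 = 8 states.
For each crossing: s=0 is the vertical smoothing, s=1 horizontal. Crossing k contributes A^(sign_k * (1 - 2*s_k)); loop factor d = -A^2 - A^-2.
  state 000: A-exp=+3, loops=2, term = A^3 * d^1
  state 001: A-exp=+1, loops=1, term = A^1 * d^0
  state 010: A-exp=+1, loops=1, term = A^1 * d^0
  state 011: A-exp=-1, loops=2, term = A^-1 * d^1
  state 100: A-exp=+1, loops=1, term = A^1 * d^0
  state 101: A-exp=-1, loops=2, term = A^-1 * d^1
  state 110: A-exp=-1, loops=2, term = A^-1 * d^1
  state 111: A-exp=-3, loops=3, term = A^-3 * d^2
Collect the terms by A-exponent (count of states per loop number):
Powers of d = -A^2 - A^-2: d^2 = A^4 + 2 + A^-4.
  A^3 * (d) = -A^5 - A
  A^1 * (3) = 3*A
  A^-1 * (3*d) = -3*A - 3*A^-3
  A^-3 * (d^2) = A + 2*A^-3 + A^-7
Summing the groups: <K> = -A^5 - A^-3 + A^-7

Answer: -A^5 - A^-3 + A^-7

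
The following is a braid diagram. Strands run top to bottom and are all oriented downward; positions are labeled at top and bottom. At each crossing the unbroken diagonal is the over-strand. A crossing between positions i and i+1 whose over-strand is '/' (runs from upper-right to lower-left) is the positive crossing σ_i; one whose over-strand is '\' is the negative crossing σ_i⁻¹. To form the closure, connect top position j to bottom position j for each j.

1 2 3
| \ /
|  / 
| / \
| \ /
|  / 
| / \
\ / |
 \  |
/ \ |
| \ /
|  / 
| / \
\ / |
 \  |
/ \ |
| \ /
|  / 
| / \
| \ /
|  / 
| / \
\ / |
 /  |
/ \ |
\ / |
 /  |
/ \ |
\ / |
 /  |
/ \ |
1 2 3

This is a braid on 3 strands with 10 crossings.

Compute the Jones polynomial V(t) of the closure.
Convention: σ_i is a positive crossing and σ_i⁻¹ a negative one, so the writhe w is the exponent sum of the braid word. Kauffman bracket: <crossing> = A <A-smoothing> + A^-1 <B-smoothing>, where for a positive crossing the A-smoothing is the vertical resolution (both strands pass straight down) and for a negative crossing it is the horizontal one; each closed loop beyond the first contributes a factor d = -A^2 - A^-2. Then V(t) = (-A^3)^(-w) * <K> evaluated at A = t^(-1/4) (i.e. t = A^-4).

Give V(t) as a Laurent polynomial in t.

t^10 - 4*t^9 + 6*t^8 - 8*t^7 + 9*t^6 - 8*t^5 + 7*t^4 - 4*t^3 + 2*t^2

Derivation:
Reading the diagram top to bottom ('/'-over between positions i,i+1 = s_i, '\'-over = s_i^-1): braid word = s2 s2 s1^-1 s2 s1^-1 s2 s2 s1 s1 s1.
Braid: s2 s2 s1^-1 s2 s1^-1 s2 s2 s1 s1 s1 on 3 strands, 10 crossings.
Writhe w = (#positive) - (#negative) = 8 - 2 = 6.
Enumerate smoothing states for the bracket polynomial. There are 2^10 = 1024 states.
For each crossing: s=0 is the vertical smoothing, s=1 horizontal. Crossing k contributes A^(sign_k * (1 - 2*s_k)); loop factor d = -A^2 - A^-2.
Tabulate the states by total A-exponent and number of loops L (A-exp: L × count):
  A^10: L=3 ×1
  A^8: L=2 ×7, L=4 ×3
  A^6: L=1 ×14, L=3 ×28, L=5 ×3
  A^4: L=2 ×88, L=4 ×31, L=6 ×1
  A^2: L=1 ×63, L=3 ×133, L=5 ×14
  A^0: L=2 ×159, L=4 ×91, L=6 ×2
  A^-2: L=3 ×180, L=5 ×30
  A^-4: L=4 ×116, L=6 ×4
  A^-6: L=5 ×45
  A^-8: L=6 ×10
  A^-10: L=7 ×1
Each group contributes A^e * Σ count * d^(L-1):
Powers of d = -A^2 - A^-2: d^2 = A^4 + 2 + A^-4; d^3 = -A^6 - 3*A^2 - 3*A^-2 - A^-6; d^4 = A^8 + 4*A^4 + 6 + 4*A^-4 + A^-8; d^5 = -A^10 - 5*A^6 - 10*A^2 - 10*A^-2 - 5*A^-6 - A^-10; d^6 = A^12 + 6*A^8 + 15*A^4 + 20 + 15*A^-4 + 6*A^-8 + A^-12.
  A^10 * (d^2) = A^14 + 2*A^10 + A^6
  A^8 * (7*d + 3*d^3) = -3*A^14 - 16*A^10 - 16*A^6 - 3*A^2
  A^6 * (14 + 28*d^2 + 3*d^4) = 3*A^14 + 40*A^10 + 88*A^6 + 40*A^2 + 3*A^-2
  A^4 * (88*d + 31*d^3 + d^5) = -A^14 - 36*A^10 - 191*A^6 - 191*A^2 - 36*A^-2 - A^-6
  A^2 * (63 + 133*d^2 + 14*d^4) = 14*A^10 + 189*A^6 + 413*A^2 + 189*A^-2 + 14*A^-6
  A^0 * (159*d + 91*d^3 + 2*d^5) = -2*A^10 - 101*A^6 - 452*A^2 - 452*A^-2 - 101*A^-6 - 2*A^-10
  A^-2 * (180*d^2 + 30*d^4) = 30*A^6 + 300*A^2 + 540*A^-2 + 300*A^-6 + 30*A^-10
  A^-4 * (116*d^3 + 4*d^5) = -4*A^6 - 136*A^2 - 388*A^-2 - 388*A^-6 - 136*A^-10 - 4*A^-14
  A^-6 * (45*d^4) = 45*A^2 + 180*A^-2 + 270*A^-6 + 180*A^-10 + 45*A^-14
  A^-8 * (10*d^5) = -10*A^2 - 50*A^-2 - 100*A^-6 - 100*A^-10 - 50*A^-14 - 10*A^-18
  A^-10 * (d^6) = A^2 + 6*A^-2 + 15*A^-6 + 20*A^-10 + 15*A^-14 + 6*A^-18 + A^-22
Summing the groups: <K> = 2*A^10 - 4*A^6 + 7*A^2 - 8*A^-2 + 9*A^-6 - 8*A^-10 + 6*A^-14 - 4*A^-18 + A^-22
Normalise by the writhe: (-A^3)^(-w) = (-A^3)^(-6) = A^-18, so f(A) = A^-18 * <K> = 2*A^-8 - 4*A^-12 + 7*A^-16 - 8*A^-20 + 9*A^-24 - 8*A^-28 + 6*A^-32 - 4*A^-36 + A^-40.
Substitute A = t^(-1/4), i.e. A^e → t^(-e/4): V(t) = t^10 - 4*t^9 + 6*t^8 - 8*t^7 + 9*t^6 - 8*t^5 + 7*t^4 - 4*t^3 + 2*t^2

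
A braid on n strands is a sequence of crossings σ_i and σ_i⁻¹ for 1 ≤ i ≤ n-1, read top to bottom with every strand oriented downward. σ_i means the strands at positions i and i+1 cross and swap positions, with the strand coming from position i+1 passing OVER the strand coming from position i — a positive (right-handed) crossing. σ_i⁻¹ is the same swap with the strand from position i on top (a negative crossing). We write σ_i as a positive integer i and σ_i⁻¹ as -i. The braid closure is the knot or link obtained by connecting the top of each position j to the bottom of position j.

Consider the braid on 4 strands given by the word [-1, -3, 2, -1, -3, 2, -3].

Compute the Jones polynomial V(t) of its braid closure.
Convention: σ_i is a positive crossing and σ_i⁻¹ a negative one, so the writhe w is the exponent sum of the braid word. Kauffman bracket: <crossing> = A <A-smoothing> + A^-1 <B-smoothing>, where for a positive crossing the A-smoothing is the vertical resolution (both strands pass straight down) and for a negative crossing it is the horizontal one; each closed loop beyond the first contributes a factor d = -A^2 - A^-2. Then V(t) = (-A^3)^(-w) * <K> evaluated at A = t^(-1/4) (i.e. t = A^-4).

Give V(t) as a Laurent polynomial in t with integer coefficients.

t - 2 + 3*t^-1 - 3*t^-2 + 4*t^-3 - 3*t^-4 + 2*t^-5 - t^-6

Derivation:
Braid: s1^-1 s3^-1 s2 s1^-1 s3^-1 s2 s3^-1 on 4 strands, 7 crossings.
Writhe w = (#positive) - (#negative) = 2 - 5 = -3.
State-sum expansion of <K>. There are 2^7 = 128 states.
Smooth each crossing (0=||, 1=⌣⌢); contribution A^(Σ sign_k(1-2s_k)) * d^(L-1).
Tabulate the states by total A-exponent and number of loops L (A-exp: L × count):
  A^7: L=5 ×1
  A^5: L=4 ×7
  A^3: L=3 ×20, L=5 ×1
  A^1: L=2 ×29, L=4 ×6
  A^-1: L=1 ×19, L=3 ×16
  A^-3: L=2 ×19, L=4 ×2
  A^-5: L=3 ×7
  A^-7: L=4 ×1
Each group contributes A^e * Σ count * d^(L-1):
Powers of d = -A^2 - A^-2: d^2 = A^4 + 2 + A^-4; d^3 = -A^6 - 3*A^2 - 3*A^-2 - A^-6; d^4 = A^8 + 4*A^4 + 6 + 4*A^-4 + A^-8.
  A^7 * (d^4) = A^15 + 4*A^11 + 6*A^7 + 4*A^3 + A^-1
  A^5 * (7*d^3) = -7*A^11 - 21*A^7 - 21*A^3 - 7*A^-1
  A^3 * (20*d^2 + d^4) = A^11 + 24*A^7 + 46*A^3 + 24*A^-1 + A^-5
  A^1 * (29*d + 6*d^3) = -6*A^7 - 47*A^3 - 47*A^-1 - 6*A^-5
  A^-1 * (19 + 16*d^2) = 16*A^3 + 51*A^-1 + 16*A^-5
  A^-3 * (19*d + 2*d^3) = -2*A^3 - 25*A^-1 - 25*A^-5 - 2*A^-9
  A^-5 * (7*d^2) = 7*A^-1 + 14*A^-5 + 7*A^-9
  A^-7 * (d^3) = -A^-1 - 3*A^-5 - 3*A^-9 - A^-13
Summing the groups: <K> = A^15 - 2*A^11 + 3*A^7 - 4*A^3 + 3*A^-1 - 3*A^-5 + 2*A^-9 - A^-13
Normalise by the writhe: (-A^3)^(-w) = (-A^3)^(3) = -A^9, so f(A) = -A^9 * <K> = -A^24 + 2*A^20 - 3*A^16 + 4*A^12 - 3*A^8 + 3*A^4 - 2 + A^-4.
Substitute A = t^(-1/4), i.e. A^e → t^(-e/4): V(t) = t - 2 + 3*t^-1 - 3*t^-2 + 4*t^-3 - 3*t^-4 + 2*t^-5 - t^-6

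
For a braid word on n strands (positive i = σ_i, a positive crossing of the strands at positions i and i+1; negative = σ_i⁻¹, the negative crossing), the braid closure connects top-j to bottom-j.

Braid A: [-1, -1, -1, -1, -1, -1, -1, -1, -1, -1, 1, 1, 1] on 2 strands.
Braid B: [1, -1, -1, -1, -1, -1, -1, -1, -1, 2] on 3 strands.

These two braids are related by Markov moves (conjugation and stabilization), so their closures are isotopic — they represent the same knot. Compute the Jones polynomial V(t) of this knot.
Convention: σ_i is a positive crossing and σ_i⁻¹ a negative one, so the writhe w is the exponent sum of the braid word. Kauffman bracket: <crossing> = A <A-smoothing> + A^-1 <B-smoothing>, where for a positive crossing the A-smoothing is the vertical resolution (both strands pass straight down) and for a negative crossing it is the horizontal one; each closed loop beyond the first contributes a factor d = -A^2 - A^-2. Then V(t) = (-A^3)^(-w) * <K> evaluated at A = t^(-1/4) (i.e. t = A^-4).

t^-3 + t^-5 - t^-6 + t^-7 - t^-8 + t^-9 - t^-10

Derivation:
Markov-equivalent braids have isotopic closures, hence identical knot invariants. Strip the Markov moves from each word to reach a common short braid β, then compute V(t) once on β.
Braid A: s1^-1 s1^-1 s1^-1 s1^-1 s1^-1 s1^-1 s1^-1 s1^-1 s1^-1 s1^-1 s1 s1 s1 on 2 strands reduces by inverse Markov moves (closure unchanged at each step):
  Deconjugate: the word is γ·β·γ⁻¹ with γ = s1^-1 (prefix) and γ⁻¹ = s1 (suffix); strip both.
  Deconjugate: the word is γ·β·γ⁻¹ with γ = s1^-1 s1^-1 (prefix) and γ⁻¹ = s1 s1 (suffix); strip both.
Reduced to β = s1^-1 s1^-1 s1^-1 s1^-1 s1^-1 s1^-1 s1^-1 on 2 strands, 7 crossings.
Braid B: s1 s1^-1 s1^-1 s1^-1 s1^-1 s1^-1 s1^-1 s1^-1 s1^-1 s2 on 3 strands reduces by inverse Markov moves (closure unchanged at each step):
  Destabilize: the word has the form β·s2 where s2 occurs only as the final letter (β ∈ B_2); drop it and the last strand → 2 strands.
  Deconjugate: the word is γ·β·γ⁻¹ with γ = s1 (prefix) and γ⁻¹ = s1^-1 (suffix); strip both.
Reduced to β = s1^-1 s1^-1 s1^-1 s1^-1 s1^-1 s1^-1 s1^-1 on 2 strands, 7 crossings.
Both give the same β = s1^-1 s1^-1 s1^-1 s1^-1 s1^-1 s1^-1 s1^-1 on 2 strands, so one state sum suffices:
Braid: s1^-1 s1^-1 s1^-1 s1^-1 s1^-1 s1^-1 s1^-1 on 2 strands, 7 crossings.
Writhe w = (#positive) - (#negative) = 0 - 7 = -7.
State-sum expansion of <K>. There are 2^7 = 128 states.
For each crossing: s=0 is the vertical smoothing, s=1 horizontal. Crossing k contributes A^(sign_k * (1 - 2*s_k)); loop factor d = -A^2 - A^-2.
Tabulate the states by total A-exponent and number of loops L (A-exp: L × count):
  A^7: L=7 ×1
  A^5: L=6 ×7
  A^3: L=5 ×21
  A^1: L=4 ×35
  A^-1: L=3 ×35
  A^-3: L=2 ×21
  A^-5: L=1 ×7
  A^-7: L=2 ×1
Each group contributes A^e * Σ count * d^(L-1):
Powers of d = -A^2 - A^-2: d^2 = A^4 + 2 + A^-4; d^3 = -A^6 - 3*A^2 - 3*A^-2 - A^-6; d^4 = A^8 + 4*A^4 + 6 + 4*A^-4 + A^-8; d^5 = -A^10 - 5*A^6 - 10*A^2 - 10*A^-2 - 5*A^-6 - A^-10; d^6 = A^12 + 6*A^8 + 15*A^4 + 20 + 15*A^-4 + 6*A^-8 + A^-12.
  A^7 * (d^6) = A^19 + 6*A^15 + 15*A^11 + 20*A^7 + 15*A^3 + 6*A^-1 + A^-5
  A^5 * (7*d^5) = -7*A^15 - 35*A^11 - 70*A^7 - 70*A^3 - 35*A^-1 - 7*A^-5
  A^3 * (21*d^4) = 21*A^11 + 84*A^7 + 126*A^3 + 84*A^-1 + 21*A^-5
  A^1 * (35*d^3) = -35*A^7 - 105*A^3 - 105*A^-1 - 35*A^-5
  A^-1 * (35*d^2) = 35*A^3 + 70*A^-1 + 35*A^-5
  A^-3 * (21*d) = -21*A^-1 - 21*A^-5
  A^-5 * (7) = 7*A^-5
  A^-7 * (d) = -A^-5 - A^-9
Summing the groups: <K> = A^19 - A^15 + A^11 - A^7 + A^3 - A^-1 - A^-9
Normalise by the writhe: (-A^3)^(-w) = (-A^3)^(7) = -A^21, so f(A) = -A^21 * <K> = -A^40 + A^36 - A^32 + A^28 - A^24 + A^20 + A^12.
Substitute A = t^(-1/4), i.e. A^e → t^(-e/4): V(t) = t^-3 + t^-5 - t^-6 + t^-7 - t^-8 + t^-9 - t^-10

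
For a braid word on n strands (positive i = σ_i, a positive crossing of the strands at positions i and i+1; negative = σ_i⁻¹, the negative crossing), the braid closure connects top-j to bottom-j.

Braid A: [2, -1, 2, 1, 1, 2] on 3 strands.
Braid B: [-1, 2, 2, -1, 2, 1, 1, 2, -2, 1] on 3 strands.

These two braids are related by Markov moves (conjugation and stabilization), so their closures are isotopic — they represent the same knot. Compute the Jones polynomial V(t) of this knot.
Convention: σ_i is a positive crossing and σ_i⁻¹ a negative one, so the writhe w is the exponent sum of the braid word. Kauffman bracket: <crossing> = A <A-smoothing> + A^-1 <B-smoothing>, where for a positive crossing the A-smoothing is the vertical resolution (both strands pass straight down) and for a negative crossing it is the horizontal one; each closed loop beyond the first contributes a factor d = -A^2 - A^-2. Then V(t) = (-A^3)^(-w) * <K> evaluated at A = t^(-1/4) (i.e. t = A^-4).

Markov-equivalent braids have isotopic closures, hence identical knot invariants. Strip the Markov moves from each word to reach a common short braid β, then compute V(t) once on β.
Braid A: s2 s1^-1 s2 s1 s1 s2 on 3 strands has no conjugating prefix/suffix or stabilization to strip; take β = s2 s1^-1 s2 s1 s1 s2.
Braid B: s1^-1 s2 s2 s1^-1 s2 s1 s1 s2 s2^-1 s1 on 3 strands reduces by inverse Markov moves (closure unchanged at each step):
  Deconjugate: the word is γ·β·γ⁻¹ with γ = s1^-1 s2 (prefix) and γ⁻¹ = s2^-1 s1 (suffix); strip both.
Reduced to β = s2 s1^-1 s2 s1 s1 s2 on 3 strands, 6 crossings.
Both give the same β = s2 s1^-1 s2 s1 s1 s2 on 3 strands, so one state sum suffices:
Braid: s2 s1^-1 s2 s1 s1 s2 on 3 strands, 6 crossings.
Writhe w = (#positive) - (#negative) = 5 - 1 = 4.
State-sum expansion of <K>. There are 2^6 = 64 states.
Smooth each crossing (0=||, 1=⌣⌢); contribution A^(Σ sign_k(1-2s_k)) * d^(L-1).
Tabulate the states by total A-exponent and number of loops L (A-exp: L × count):
  A^6: L=2 ×1
  A^4: L=1 ×3, L=3 ×3
  A^2: L=2 ×14, L=4 ×1
  A^0: L=1 ×10, L=3 ×10
  A^-2: L=2 ×13, L=4 ×2
  A^-4: L=3 ×6
  A^-6: L=4 ×1
Each group contributes A^e * Σ count * d^(L-1):
Powers of d = -A^2 - A^-2: d^2 = A^4 + 2 + A^-4; d^3 = -A^6 - 3*A^2 - 3*A^-2 - A^-6.
  A^6 * (d) = -A^8 - A^4
  A^4 * (3 + 3*d^2) = 3*A^8 + 9*A^4 + 3
  A^2 * (14*d + d^3) = -A^8 - 17*A^4 - 17 - A^-4
  A^0 * (10 + 10*d^2) = 10*A^4 + 30 + 10*A^-4
  A^-2 * (13*d + 2*d^3) = -2*A^4 - 19 - 19*A^-4 - 2*A^-8
  A^-4 * (6*d^2) = 6 + 12*A^-4 + 6*A^-8
  A^-6 * (d^3) = -1 - 3*A^-4 - 3*A^-8 - A^-12
Summing the groups: <K> = A^8 - A^4 + 2 - A^-4 + A^-8 - A^-12
Normalise by the writhe: (-A^3)^(-w) = (-A^3)^(-4) = A^-12, so f(A) = A^-12 * <K> = A^-4 - A^-8 + 2*A^-12 - A^-16 + A^-20 - A^-24.
Substitute A = t^(-1/4), i.e. A^e → t^(-e/4): V(t) = -t^6 + t^5 - t^4 + 2*t^3 - t^2 + t

Answer: -t^6 + t^5 - t^4 + 2*t^3 - t^2 + t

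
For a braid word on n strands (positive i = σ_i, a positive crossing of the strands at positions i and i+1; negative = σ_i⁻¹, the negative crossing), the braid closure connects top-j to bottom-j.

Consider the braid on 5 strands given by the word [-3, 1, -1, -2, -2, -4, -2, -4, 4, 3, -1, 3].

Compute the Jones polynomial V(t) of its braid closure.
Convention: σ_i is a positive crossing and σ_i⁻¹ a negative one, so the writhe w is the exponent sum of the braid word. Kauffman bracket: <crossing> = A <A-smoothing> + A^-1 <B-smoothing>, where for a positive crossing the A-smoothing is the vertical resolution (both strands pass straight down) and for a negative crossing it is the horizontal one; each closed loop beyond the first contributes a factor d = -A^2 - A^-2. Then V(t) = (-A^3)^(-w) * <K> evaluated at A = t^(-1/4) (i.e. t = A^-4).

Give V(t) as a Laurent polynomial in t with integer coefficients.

t^-1 + t^-3 - t^-4

Derivation:
The presented braid s3^-1 s1 s1^-1 s2^-1 s2^-1 s4^-1 s2^-1 s4^-1 s4 s3 s1^-1 s3 on 5 strands reduces by inverse Markov moves (closure unchanged at each step):
  Deconjugate: the word is γ·β·γ⁻¹ with γ = s3^-1 s1 (prefix) and γ⁻¹ = s1^-1 s3 (suffix); strip both.
Reduced to β = s1^-1 s2^-1 s2^-1 s4^-1 s2^-1 s4^-1 s4 s3 on 5 strands, 8 crossings.
Compute on β:
First cancel adjacent σ_i σ_i⁻¹ pairs (Reidemeister II — same braid, same closure): s1^-1 s2^-1 s2^-1 s4^-1 s2^-1 s4^-1 s4 s3 → s1^-1 s2^-1 s2^-1 s4^-1 s2^-1 s3.
Braid: s1^-1 s2^-1 s2^-1 s4^-1 s2^-1 s3 on 5 strands, 6 crossings.
Writhe w = (#positive) - (#negative) = 1 - 5 = -4.
State-sum expansion of <K>. There are 2^6 = 64 states.
Smooth each crossing (0=||, 1=⌣⌢); contribution A^(Σ sign_k(1-2s_k)) * d^(L-1).
Tabulate the states by total A-exponent and number of loops L (A-exp: L × count):
  A^6: L=4 ×1
  A^4: L=3 ×4, L=5 ×2
  A^2: L=2 ×6, L=4 ×8, L=6 ×1
  A^0: L=1 ×3, L=3 ×13, L=5 ×4
  A^-2: L=2 ×7, L=4 ×8
  A^-4: L=3 ×5, L=5 ×1
  A^-6: L=4 ×1
Each group contributes A^e * Σ count * d^(L-1):
Powers of d = -A^2 - A^-2: d^2 = A^4 + 2 + A^-4; d^3 = -A^6 - 3*A^2 - 3*A^-2 - A^-6; d^4 = A^8 + 4*A^4 + 6 + 4*A^-4 + A^-8; d^5 = -A^10 - 5*A^6 - 10*A^2 - 10*A^-2 - 5*A^-6 - A^-10.
  A^6 * (d^3) = -A^12 - 3*A^8 - 3*A^4 - 1
  A^4 * (4*d^2 + 2*d^4) = 2*A^12 + 12*A^8 + 20*A^4 + 12 + 2*A^-4
  A^2 * (6*d + 8*d^3 + d^5) = -A^12 - 13*A^8 - 40*A^4 - 40 - 13*A^-4 - A^-8
  A^0 * (3 + 13*d^2 + 4*d^4) = 4*A^8 + 29*A^4 + 53 + 29*A^-4 + 4*A^-8
  A^-2 * (7*d + 8*d^3) = -8*A^4 - 31 - 31*A^-4 - 8*A^-8
  A^-4 * (5*d^2 + d^4) = A^4 + 9 + 16*A^-4 + 9*A^-8 + A^-12
  A^-6 * (d^3) = -1 - 3*A^-4 - 3*A^-8 - A^-12
Summing the groups: <K> = -A^4 + 1 + A^-8
Normalise by the writhe: (-A^3)^(-w) = (-A^3)^(4) = A^12, so f(A) = A^12 * <K> = -A^16 + A^12 + A^4.
Substitute A = t^(-1/4), i.e. A^e → t^(-e/4): V(t) = t^-1 + t^-3 - t^-4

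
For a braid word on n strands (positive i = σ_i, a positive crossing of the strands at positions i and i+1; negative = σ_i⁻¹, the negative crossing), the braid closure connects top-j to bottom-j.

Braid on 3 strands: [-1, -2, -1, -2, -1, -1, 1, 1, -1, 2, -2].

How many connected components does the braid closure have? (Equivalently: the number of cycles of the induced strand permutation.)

Track the strand permutation on 3 strands, starting from identity.
  step 1: s1^-1 swaps positions 1,2 -> [2 1 3]
  step 2: s2^-1 swaps positions 2,3 -> [2 3 1]
  step 3: s1^-1 swaps positions 1,2 -> [3 2 1]
  step 4: s2^-1 swaps positions 2,3 -> [3 1 2]
  step 5: s1^-1 swaps positions 1,2 -> [1 3 2]
  step 6: s1^-1 swaps positions 1,2 -> [3 1 2]
  step 7: s1 swaps positions 1,2 -> [1 3 2]
  step 8: s1 swaps positions 1,2 -> [3 1 2]
  step 9: s1^-1 swaps positions 1,2 -> [1 3 2]
  step 10: s2 swaps positions 2,3 -> [1 2 3]
  step 11: s2^-1 swaps positions 2,3 -> [1 3 2]
Final permutation (position -> original strand): [1 3 2]
Closure components = cycle count of this permutation = 2.

Answer: 2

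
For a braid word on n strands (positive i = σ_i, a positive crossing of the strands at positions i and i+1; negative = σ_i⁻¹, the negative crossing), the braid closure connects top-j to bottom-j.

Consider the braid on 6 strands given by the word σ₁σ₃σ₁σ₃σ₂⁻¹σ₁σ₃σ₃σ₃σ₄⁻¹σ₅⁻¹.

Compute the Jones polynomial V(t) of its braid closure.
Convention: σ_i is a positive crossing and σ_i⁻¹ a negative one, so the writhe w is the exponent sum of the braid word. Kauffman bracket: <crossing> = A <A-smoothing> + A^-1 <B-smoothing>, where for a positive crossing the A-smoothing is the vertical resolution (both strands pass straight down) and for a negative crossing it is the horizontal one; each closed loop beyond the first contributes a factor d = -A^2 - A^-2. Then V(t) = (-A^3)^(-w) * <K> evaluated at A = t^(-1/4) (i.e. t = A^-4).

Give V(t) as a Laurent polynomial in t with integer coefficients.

The presented braid s1 s3 s1 s3 s2^-1 s1 s3 s3 s3 s4^-1 s5^-1 on 6 strands reduces by inverse Markov moves (closure unchanged at each step):
  Destabilize: the word has the form β·s5^-1 where s5^-1 occurs only as the final letter (β ∈ B_5); drop it and the last strand → 5 strands.
  Destabilize: the word has the form β·s4^-1 where s4^-1 occurs only as the final letter (β ∈ B_4); drop it and the last strand → 4 strands.
Reduced to β = s1 s3 s1 s3 s2^-1 s1 s3 s3 s3 on 4 strands, 9 crossings.
Compute on β:
Braid: s1 s3 s1 s3 s2^-1 s1 s3 s3 s3 on 4 strands, 9 crossings.
Writhe w = (#positive) - (#negative) = 8 - 1 = 7.
Enumerate smoothing states for the bracket polynomial. There are 2^9 = 512 states.
Each crossing splits two ways (0=vertical, 1=horizontal). The state's weight is A^(#A-smoothings - #B-smoothings) * d^(loops - 1).
Tabulate the states by total A-exponent and number of loops L (A-exp: L × count):
  A^9: L=3 ×1
  A^7: L=2 ×8, L=4 ×1
  A^5: L=1 ×15, L=3 ×21
  A^3: L=2 ×60, L=4 ×24
  A^1: L=3 ×110, L=5 ×16
  A^-1: L=4 ×120, L=6 ×6
  A^-3: L=5 ×83, L=7 ×1
  A^-5: L=6 ×36
  A^-7: L=7 ×9
  A^-9: L=8 ×1
Each group contributes A^e * Σ count * d^(L-1):
Powers of d = -A^2 - A^-2: d^2 = A^4 + 2 + A^-4; d^3 = -A^6 - 3*A^2 - 3*A^-2 - A^-6; d^4 = A^8 + 4*A^4 + 6 + 4*A^-4 + A^-8; d^5 = -A^10 - 5*A^6 - 10*A^2 - 10*A^-2 - 5*A^-6 - A^-10; d^6 = A^12 + 6*A^8 + 15*A^4 + 20 + 15*A^-4 + 6*A^-8 + A^-12; d^7 = -A^14 - 7*A^10 - 21*A^6 - 35*A^2 - 35*A^-2 - 21*A^-6 - 7*A^-10 - A^-14.
  A^9 * (d^2) = A^13 + 2*A^9 + A^5
  A^7 * (8*d + d^3) = -A^13 - 11*A^9 - 11*A^5 - A
  A^5 * (15 + 21*d^2) = 21*A^9 + 57*A^5 + 21*A
  A^3 * (60*d + 24*d^3) = -24*A^9 - 132*A^5 - 132*A - 24*A^-3
  A^1 * (110*d^2 + 16*d^4) = 16*A^9 + 174*A^5 + 316*A + 174*A^-3 + 16*A^-7
  A^-1 * (120*d^3 + 6*d^5) = -6*A^9 - 150*A^5 - 420*A - 420*A^-3 - 150*A^-7 - 6*A^-11
  A^-3 * (83*d^4 + d^6) = A^9 + 89*A^5 + 347*A + 518*A^-3 + 347*A^-7 + 89*A^-11 + A^-15
  A^-5 * (36*d^5) = -36*A^5 - 180*A - 360*A^-3 - 360*A^-7 - 180*A^-11 - 36*A^-15
  A^-7 * (9*d^6) = 9*A^5 + 54*A + 135*A^-3 + 180*A^-7 + 135*A^-11 + 54*A^-15 + 9*A^-19
  A^-9 * (d^7) = -A^5 - 7*A - 21*A^-3 - 35*A^-7 - 35*A^-11 - 21*A^-15 - 7*A^-19 - A^-23
Summing the groups: <K> = -A^9 - 2*A + 2*A^-3 - 2*A^-7 + 3*A^-11 - 2*A^-15 + 2*A^-19 - A^-23
Normalise by the writhe: (-A^3)^(-w) = (-A^3)^(-7) = -A^-21, so f(A) = -A^-21 * <K> = A^-12 + 2*A^-20 - 2*A^-24 + 2*A^-28 - 3*A^-32 + 2*A^-36 - 2*A^-40 + A^-44.
Substitute A = t^(-1/4), i.e. A^e → t^(-e/4): V(t) = t^11 - 2*t^10 + 2*t^9 - 3*t^8 + 2*t^7 - 2*t^6 + 2*t^5 + t^3

Answer: t^11 - 2*t^10 + 2*t^9 - 3*t^8 + 2*t^7 - 2*t^6 + 2*t^5 + t^3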